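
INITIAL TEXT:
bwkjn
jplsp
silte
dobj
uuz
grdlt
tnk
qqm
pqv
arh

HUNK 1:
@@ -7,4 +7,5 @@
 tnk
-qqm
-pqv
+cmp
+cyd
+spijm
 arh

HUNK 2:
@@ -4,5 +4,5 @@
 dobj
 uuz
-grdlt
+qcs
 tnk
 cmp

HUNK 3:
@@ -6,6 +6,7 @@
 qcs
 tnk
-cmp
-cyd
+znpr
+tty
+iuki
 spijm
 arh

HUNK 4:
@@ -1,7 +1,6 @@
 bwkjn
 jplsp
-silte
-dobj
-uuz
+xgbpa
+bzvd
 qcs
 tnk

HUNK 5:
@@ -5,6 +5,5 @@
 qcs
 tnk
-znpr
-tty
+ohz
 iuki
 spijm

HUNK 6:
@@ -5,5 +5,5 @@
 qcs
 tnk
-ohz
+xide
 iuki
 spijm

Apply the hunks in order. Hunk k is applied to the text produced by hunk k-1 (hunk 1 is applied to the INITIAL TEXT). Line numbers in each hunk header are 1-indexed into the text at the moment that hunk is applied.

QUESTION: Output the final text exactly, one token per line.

Hunk 1: at line 7 remove [qqm,pqv] add [cmp,cyd,spijm] -> 11 lines: bwkjn jplsp silte dobj uuz grdlt tnk cmp cyd spijm arh
Hunk 2: at line 4 remove [grdlt] add [qcs] -> 11 lines: bwkjn jplsp silte dobj uuz qcs tnk cmp cyd spijm arh
Hunk 3: at line 6 remove [cmp,cyd] add [znpr,tty,iuki] -> 12 lines: bwkjn jplsp silte dobj uuz qcs tnk znpr tty iuki spijm arh
Hunk 4: at line 1 remove [silte,dobj,uuz] add [xgbpa,bzvd] -> 11 lines: bwkjn jplsp xgbpa bzvd qcs tnk znpr tty iuki spijm arh
Hunk 5: at line 5 remove [znpr,tty] add [ohz] -> 10 lines: bwkjn jplsp xgbpa bzvd qcs tnk ohz iuki spijm arh
Hunk 6: at line 5 remove [ohz] add [xide] -> 10 lines: bwkjn jplsp xgbpa bzvd qcs tnk xide iuki spijm arh

Answer: bwkjn
jplsp
xgbpa
bzvd
qcs
tnk
xide
iuki
spijm
arh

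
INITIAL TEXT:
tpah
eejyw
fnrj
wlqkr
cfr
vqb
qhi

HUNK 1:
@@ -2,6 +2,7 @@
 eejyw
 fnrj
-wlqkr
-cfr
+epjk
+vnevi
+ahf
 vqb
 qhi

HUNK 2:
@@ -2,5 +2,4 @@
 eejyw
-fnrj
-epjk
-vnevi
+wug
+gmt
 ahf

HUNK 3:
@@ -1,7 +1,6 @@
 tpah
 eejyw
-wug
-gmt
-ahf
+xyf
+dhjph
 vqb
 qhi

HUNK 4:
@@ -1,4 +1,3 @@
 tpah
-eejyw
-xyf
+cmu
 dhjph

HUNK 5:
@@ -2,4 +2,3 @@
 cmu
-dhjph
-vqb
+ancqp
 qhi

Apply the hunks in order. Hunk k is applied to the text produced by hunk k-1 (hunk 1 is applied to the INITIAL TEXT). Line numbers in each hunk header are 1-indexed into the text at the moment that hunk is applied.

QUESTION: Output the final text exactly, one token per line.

Hunk 1: at line 2 remove [wlqkr,cfr] add [epjk,vnevi,ahf] -> 8 lines: tpah eejyw fnrj epjk vnevi ahf vqb qhi
Hunk 2: at line 2 remove [fnrj,epjk,vnevi] add [wug,gmt] -> 7 lines: tpah eejyw wug gmt ahf vqb qhi
Hunk 3: at line 1 remove [wug,gmt,ahf] add [xyf,dhjph] -> 6 lines: tpah eejyw xyf dhjph vqb qhi
Hunk 4: at line 1 remove [eejyw,xyf] add [cmu] -> 5 lines: tpah cmu dhjph vqb qhi
Hunk 5: at line 2 remove [dhjph,vqb] add [ancqp] -> 4 lines: tpah cmu ancqp qhi

Answer: tpah
cmu
ancqp
qhi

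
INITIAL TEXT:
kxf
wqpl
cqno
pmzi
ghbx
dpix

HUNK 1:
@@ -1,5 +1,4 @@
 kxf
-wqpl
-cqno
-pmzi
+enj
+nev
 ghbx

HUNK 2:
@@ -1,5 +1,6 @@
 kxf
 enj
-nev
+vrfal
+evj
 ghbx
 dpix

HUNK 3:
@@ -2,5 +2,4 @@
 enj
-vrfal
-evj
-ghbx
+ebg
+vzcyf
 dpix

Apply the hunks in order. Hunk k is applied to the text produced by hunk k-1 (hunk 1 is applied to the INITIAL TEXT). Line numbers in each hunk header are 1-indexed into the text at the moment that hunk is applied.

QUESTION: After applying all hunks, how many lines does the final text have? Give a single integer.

Answer: 5

Derivation:
Hunk 1: at line 1 remove [wqpl,cqno,pmzi] add [enj,nev] -> 5 lines: kxf enj nev ghbx dpix
Hunk 2: at line 1 remove [nev] add [vrfal,evj] -> 6 lines: kxf enj vrfal evj ghbx dpix
Hunk 3: at line 2 remove [vrfal,evj,ghbx] add [ebg,vzcyf] -> 5 lines: kxf enj ebg vzcyf dpix
Final line count: 5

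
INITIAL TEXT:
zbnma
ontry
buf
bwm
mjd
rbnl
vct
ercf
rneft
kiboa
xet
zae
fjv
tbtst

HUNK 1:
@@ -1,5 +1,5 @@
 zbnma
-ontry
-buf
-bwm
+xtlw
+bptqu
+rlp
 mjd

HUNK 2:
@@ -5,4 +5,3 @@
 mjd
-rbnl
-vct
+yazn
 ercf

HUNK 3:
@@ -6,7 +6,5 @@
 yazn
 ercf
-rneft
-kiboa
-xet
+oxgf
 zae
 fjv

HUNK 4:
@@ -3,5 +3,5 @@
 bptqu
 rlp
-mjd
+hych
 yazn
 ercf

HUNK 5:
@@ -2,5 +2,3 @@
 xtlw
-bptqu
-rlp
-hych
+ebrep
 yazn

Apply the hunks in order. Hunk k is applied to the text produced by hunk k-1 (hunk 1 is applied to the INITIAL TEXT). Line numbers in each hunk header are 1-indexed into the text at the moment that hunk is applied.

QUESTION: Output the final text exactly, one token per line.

Answer: zbnma
xtlw
ebrep
yazn
ercf
oxgf
zae
fjv
tbtst

Derivation:
Hunk 1: at line 1 remove [ontry,buf,bwm] add [xtlw,bptqu,rlp] -> 14 lines: zbnma xtlw bptqu rlp mjd rbnl vct ercf rneft kiboa xet zae fjv tbtst
Hunk 2: at line 5 remove [rbnl,vct] add [yazn] -> 13 lines: zbnma xtlw bptqu rlp mjd yazn ercf rneft kiboa xet zae fjv tbtst
Hunk 3: at line 6 remove [rneft,kiboa,xet] add [oxgf] -> 11 lines: zbnma xtlw bptqu rlp mjd yazn ercf oxgf zae fjv tbtst
Hunk 4: at line 3 remove [mjd] add [hych] -> 11 lines: zbnma xtlw bptqu rlp hych yazn ercf oxgf zae fjv tbtst
Hunk 5: at line 2 remove [bptqu,rlp,hych] add [ebrep] -> 9 lines: zbnma xtlw ebrep yazn ercf oxgf zae fjv tbtst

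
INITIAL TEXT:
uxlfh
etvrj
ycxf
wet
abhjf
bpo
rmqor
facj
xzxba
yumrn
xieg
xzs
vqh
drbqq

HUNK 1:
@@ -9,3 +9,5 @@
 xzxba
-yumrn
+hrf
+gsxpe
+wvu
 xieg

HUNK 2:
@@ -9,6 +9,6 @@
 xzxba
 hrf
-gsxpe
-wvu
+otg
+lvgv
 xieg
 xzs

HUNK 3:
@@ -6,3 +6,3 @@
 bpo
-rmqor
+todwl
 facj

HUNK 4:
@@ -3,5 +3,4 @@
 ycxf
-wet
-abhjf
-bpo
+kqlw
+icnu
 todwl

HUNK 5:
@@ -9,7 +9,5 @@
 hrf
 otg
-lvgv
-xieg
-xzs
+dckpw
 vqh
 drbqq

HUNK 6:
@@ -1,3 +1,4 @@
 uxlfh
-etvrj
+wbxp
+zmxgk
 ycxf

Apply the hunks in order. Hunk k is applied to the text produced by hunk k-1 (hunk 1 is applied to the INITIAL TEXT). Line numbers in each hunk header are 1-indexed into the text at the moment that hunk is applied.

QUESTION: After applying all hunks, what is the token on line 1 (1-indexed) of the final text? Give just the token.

Answer: uxlfh

Derivation:
Hunk 1: at line 9 remove [yumrn] add [hrf,gsxpe,wvu] -> 16 lines: uxlfh etvrj ycxf wet abhjf bpo rmqor facj xzxba hrf gsxpe wvu xieg xzs vqh drbqq
Hunk 2: at line 9 remove [gsxpe,wvu] add [otg,lvgv] -> 16 lines: uxlfh etvrj ycxf wet abhjf bpo rmqor facj xzxba hrf otg lvgv xieg xzs vqh drbqq
Hunk 3: at line 6 remove [rmqor] add [todwl] -> 16 lines: uxlfh etvrj ycxf wet abhjf bpo todwl facj xzxba hrf otg lvgv xieg xzs vqh drbqq
Hunk 4: at line 3 remove [wet,abhjf,bpo] add [kqlw,icnu] -> 15 lines: uxlfh etvrj ycxf kqlw icnu todwl facj xzxba hrf otg lvgv xieg xzs vqh drbqq
Hunk 5: at line 9 remove [lvgv,xieg,xzs] add [dckpw] -> 13 lines: uxlfh etvrj ycxf kqlw icnu todwl facj xzxba hrf otg dckpw vqh drbqq
Hunk 6: at line 1 remove [etvrj] add [wbxp,zmxgk] -> 14 lines: uxlfh wbxp zmxgk ycxf kqlw icnu todwl facj xzxba hrf otg dckpw vqh drbqq
Final line 1: uxlfh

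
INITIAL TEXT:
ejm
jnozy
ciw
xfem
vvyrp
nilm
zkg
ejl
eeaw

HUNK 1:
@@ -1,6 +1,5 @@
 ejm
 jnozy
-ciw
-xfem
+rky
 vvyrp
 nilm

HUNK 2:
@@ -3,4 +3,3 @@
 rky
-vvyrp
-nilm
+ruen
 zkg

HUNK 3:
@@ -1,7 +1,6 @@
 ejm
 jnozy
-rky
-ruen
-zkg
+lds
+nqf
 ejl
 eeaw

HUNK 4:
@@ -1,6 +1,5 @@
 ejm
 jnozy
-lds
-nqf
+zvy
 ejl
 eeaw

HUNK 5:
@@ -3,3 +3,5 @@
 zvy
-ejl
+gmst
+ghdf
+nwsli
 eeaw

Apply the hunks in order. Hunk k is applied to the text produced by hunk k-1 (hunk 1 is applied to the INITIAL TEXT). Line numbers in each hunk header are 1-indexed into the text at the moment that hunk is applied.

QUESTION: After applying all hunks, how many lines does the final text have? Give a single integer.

Hunk 1: at line 1 remove [ciw,xfem] add [rky] -> 8 lines: ejm jnozy rky vvyrp nilm zkg ejl eeaw
Hunk 2: at line 3 remove [vvyrp,nilm] add [ruen] -> 7 lines: ejm jnozy rky ruen zkg ejl eeaw
Hunk 3: at line 1 remove [rky,ruen,zkg] add [lds,nqf] -> 6 lines: ejm jnozy lds nqf ejl eeaw
Hunk 4: at line 1 remove [lds,nqf] add [zvy] -> 5 lines: ejm jnozy zvy ejl eeaw
Hunk 5: at line 3 remove [ejl] add [gmst,ghdf,nwsli] -> 7 lines: ejm jnozy zvy gmst ghdf nwsli eeaw
Final line count: 7

Answer: 7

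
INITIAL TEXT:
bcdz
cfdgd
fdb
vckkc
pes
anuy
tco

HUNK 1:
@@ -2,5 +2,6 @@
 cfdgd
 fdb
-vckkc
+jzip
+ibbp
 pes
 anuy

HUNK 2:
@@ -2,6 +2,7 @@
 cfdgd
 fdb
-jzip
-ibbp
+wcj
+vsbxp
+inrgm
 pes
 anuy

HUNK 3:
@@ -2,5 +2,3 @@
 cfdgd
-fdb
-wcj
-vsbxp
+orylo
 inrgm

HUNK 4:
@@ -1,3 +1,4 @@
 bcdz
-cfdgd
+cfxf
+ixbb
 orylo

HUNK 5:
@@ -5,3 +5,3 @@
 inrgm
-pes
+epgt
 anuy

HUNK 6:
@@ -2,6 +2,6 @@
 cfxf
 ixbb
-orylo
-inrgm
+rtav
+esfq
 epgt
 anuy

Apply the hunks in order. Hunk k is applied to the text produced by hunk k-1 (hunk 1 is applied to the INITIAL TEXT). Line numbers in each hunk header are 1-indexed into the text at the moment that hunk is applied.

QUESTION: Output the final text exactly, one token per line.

Hunk 1: at line 2 remove [vckkc] add [jzip,ibbp] -> 8 lines: bcdz cfdgd fdb jzip ibbp pes anuy tco
Hunk 2: at line 2 remove [jzip,ibbp] add [wcj,vsbxp,inrgm] -> 9 lines: bcdz cfdgd fdb wcj vsbxp inrgm pes anuy tco
Hunk 3: at line 2 remove [fdb,wcj,vsbxp] add [orylo] -> 7 lines: bcdz cfdgd orylo inrgm pes anuy tco
Hunk 4: at line 1 remove [cfdgd] add [cfxf,ixbb] -> 8 lines: bcdz cfxf ixbb orylo inrgm pes anuy tco
Hunk 5: at line 5 remove [pes] add [epgt] -> 8 lines: bcdz cfxf ixbb orylo inrgm epgt anuy tco
Hunk 6: at line 2 remove [orylo,inrgm] add [rtav,esfq] -> 8 lines: bcdz cfxf ixbb rtav esfq epgt anuy tco

Answer: bcdz
cfxf
ixbb
rtav
esfq
epgt
anuy
tco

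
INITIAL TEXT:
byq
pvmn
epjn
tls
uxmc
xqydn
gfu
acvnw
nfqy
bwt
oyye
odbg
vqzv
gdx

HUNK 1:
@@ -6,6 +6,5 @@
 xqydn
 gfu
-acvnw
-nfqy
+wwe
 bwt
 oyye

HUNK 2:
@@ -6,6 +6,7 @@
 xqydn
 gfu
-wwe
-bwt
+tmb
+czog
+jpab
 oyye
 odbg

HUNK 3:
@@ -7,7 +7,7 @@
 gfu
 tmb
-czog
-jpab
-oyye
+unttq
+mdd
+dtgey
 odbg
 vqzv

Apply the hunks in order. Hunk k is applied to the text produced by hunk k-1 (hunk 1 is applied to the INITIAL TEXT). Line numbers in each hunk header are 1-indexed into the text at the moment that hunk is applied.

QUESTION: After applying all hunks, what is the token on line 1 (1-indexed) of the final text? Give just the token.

Hunk 1: at line 6 remove [acvnw,nfqy] add [wwe] -> 13 lines: byq pvmn epjn tls uxmc xqydn gfu wwe bwt oyye odbg vqzv gdx
Hunk 2: at line 6 remove [wwe,bwt] add [tmb,czog,jpab] -> 14 lines: byq pvmn epjn tls uxmc xqydn gfu tmb czog jpab oyye odbg vqzv gdx
Hunk 3: at line 7 remove [czog,jpab,oyye] add [unttq,mdd,dtgey] -> 14 lines: byq pvmn epjn tls uxmc xqydn gfu tmb unttq mdd dtgey odbg vqzv gdx
Final line 1: byq

Answer: byq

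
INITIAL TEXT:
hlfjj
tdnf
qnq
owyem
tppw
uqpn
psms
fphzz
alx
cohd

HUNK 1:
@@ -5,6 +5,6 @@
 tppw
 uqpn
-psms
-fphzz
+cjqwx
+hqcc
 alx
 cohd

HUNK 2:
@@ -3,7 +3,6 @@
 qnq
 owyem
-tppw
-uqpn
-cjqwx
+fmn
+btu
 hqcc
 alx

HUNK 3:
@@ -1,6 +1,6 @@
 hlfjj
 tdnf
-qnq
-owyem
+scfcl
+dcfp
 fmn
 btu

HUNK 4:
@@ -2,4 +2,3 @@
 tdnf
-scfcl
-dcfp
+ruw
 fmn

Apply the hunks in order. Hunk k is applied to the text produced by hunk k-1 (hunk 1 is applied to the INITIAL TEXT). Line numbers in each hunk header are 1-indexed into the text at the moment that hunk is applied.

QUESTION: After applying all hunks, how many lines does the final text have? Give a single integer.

Hunk 1: at line 5 remove [psms,fphzz] add [cjqwx,hqcc] -> 10 lines: hlfjj tdnf qnq owyem tppw uqpn cjqwx hqcc alx cohd
Hunk 2: at line 3 remove [tppw,uqpn,cjqwx] add [fmn,btu] -> 9 lines: hlfjj tdnf qnq owyem fmn btu hqcc alx cohd
Hunk 3: at line 1 remove [qnq,owyem] add [scfcl,dcfp] -> 9 lines: hlfjj tdnf scfcl dcfp fmn btu hqcc alx cohd
Hunk 4: at line 2 remove [scfcl,dcfp] add [ruw] -> 8 lines: hlfjj tdnf ruw fmn btu hqcc alx cohd
Final line count: 8

Answer: 8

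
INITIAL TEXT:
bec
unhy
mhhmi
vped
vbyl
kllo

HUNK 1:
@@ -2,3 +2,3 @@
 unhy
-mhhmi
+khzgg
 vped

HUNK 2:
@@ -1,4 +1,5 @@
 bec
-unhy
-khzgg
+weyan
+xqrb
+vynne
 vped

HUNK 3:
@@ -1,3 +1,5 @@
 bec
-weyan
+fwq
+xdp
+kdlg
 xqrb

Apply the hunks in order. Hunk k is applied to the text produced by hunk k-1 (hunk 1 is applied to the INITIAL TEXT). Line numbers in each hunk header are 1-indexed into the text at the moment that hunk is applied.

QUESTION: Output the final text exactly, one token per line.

Hunk 1: at line 2 remove [mhhmi] add [khzgg] -> 6 lines: bec unhy khzgg vped vbyl kllo
Hunk 2: at line 1 remove [unhy,khzgg] add [weyan,xqrb,vynne] -> 7 lines: bec weyan xqrb vynne vped vbyl kllo
Hunk 3: at line 1 remove [weyan] add [fwq,xdp,kdlg] -> 9 lines: bec fwq xdp kdlg xqrb vynne vped vbyl kllo

Answer: bec
fwq
xdp
kdlg
xqrb
vynne
vped
vbyl
kllo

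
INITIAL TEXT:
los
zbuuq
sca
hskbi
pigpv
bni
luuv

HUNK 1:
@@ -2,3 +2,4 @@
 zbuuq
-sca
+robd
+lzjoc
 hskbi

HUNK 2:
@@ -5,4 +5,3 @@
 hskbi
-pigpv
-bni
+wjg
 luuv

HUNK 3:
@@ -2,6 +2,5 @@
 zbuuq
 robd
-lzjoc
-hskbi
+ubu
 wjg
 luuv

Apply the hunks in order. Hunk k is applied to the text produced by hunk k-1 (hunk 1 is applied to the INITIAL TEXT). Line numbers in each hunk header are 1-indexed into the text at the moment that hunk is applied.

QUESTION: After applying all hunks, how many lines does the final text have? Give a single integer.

Hunk 1: at line 2 remove [sca] add [robd,lzjoc] -> 8 lines: los zbuuq robd lzjoc hskbi pigpv bni luuv
Hunk 2: at line 5 remove [pigpv,bni] add [wjg] -> 7 lines: los zbuuq robd lzjoc hskbi wjg luuv
Hunk 3: at line 2 remove [lzjoc,hskbi] add [ubu] -> 6 lines: los zbuuq robd ubu wjg luuv
Final line count: 6

Answer: 6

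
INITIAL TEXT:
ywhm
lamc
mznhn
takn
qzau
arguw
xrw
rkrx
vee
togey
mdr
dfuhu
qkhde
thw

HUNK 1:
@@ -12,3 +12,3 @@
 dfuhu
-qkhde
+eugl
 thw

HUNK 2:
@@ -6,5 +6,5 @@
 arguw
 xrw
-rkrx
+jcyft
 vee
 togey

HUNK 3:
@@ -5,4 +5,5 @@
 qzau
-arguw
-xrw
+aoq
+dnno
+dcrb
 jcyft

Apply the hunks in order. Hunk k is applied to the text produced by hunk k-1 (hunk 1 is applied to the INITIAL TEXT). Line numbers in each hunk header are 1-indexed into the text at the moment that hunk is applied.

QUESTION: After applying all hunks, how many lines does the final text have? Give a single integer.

Answer: 15

Derivation:
Hunk 1: at line 12 remove [qkhde] add [eugl] -> 14 lines: ywhm lamc mznhn takn qzau arguw xrw rkrx vee togey mdr dfuhu eugl thw
Hunk 2: at line 6 remove [rkrx] add [jcyft] -> 14 lines: ywhm lamc mznhn takn qzau arguw xrw jcyft vee togey mdr dfuhu eugl thw
Hunk 3: at line 5 remove [arguw,xrw] add [aoq,dnno,dcrb] -> 15 lines: ywhm lamc mznhn takn qzau aoq dnno dcrb jcyft vee togey mdr dfuhu eugl thw
Final line count: 15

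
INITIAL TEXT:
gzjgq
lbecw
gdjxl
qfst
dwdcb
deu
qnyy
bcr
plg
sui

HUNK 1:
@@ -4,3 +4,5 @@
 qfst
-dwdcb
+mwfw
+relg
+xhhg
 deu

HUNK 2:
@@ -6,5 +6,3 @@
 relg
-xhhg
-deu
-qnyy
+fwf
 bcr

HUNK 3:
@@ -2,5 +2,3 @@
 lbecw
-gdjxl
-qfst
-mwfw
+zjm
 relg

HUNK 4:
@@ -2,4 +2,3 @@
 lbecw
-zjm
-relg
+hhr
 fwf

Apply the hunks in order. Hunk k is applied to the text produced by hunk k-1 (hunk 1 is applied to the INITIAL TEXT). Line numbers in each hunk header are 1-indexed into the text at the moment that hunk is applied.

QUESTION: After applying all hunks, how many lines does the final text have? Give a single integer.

Answer: 7

Derivation:
Hunk 1: at line 4 remove [dwdcb] add [mwfw,relg,xhhg] -> 12 lines: gzjgq lbecw gdjxl qfst mwfw relg xhhg deu qnyy bcr plg sui
Hunk 2: at line 6 remove [xhhg,deu,qnyy] add [fwf] -> 10 lines: gzjgq lbecw gdjxl qfst mwfw relg fwf bcr plg sui
Hunk 3: at line 2 remove [gdjxl,qfst,mwfw] add [zjm] -> 8 lines: gzjgq lbecw zjm relg fwf bcr plg sui
Hunk 4: at line 2 remove [zjm,relg] add [hhr] -> 7 lines: gzjgq lbecw hhr fwf bcr plg sui
Final line count: 7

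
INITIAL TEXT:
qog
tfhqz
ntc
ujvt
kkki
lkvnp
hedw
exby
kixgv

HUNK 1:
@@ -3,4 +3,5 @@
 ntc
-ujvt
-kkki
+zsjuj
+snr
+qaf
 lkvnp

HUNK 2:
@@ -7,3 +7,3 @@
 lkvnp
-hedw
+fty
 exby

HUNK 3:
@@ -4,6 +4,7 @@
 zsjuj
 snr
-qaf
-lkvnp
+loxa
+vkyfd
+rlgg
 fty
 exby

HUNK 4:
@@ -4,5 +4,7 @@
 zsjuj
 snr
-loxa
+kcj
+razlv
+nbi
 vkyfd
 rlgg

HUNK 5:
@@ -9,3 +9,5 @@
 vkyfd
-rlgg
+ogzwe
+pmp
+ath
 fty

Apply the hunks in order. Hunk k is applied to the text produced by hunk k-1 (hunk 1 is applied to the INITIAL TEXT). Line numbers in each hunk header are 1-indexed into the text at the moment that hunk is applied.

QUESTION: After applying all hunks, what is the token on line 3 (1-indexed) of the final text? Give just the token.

Answer: ntc

Derivation:
Hunk 1: at line 3 remove [ujvt,kkki] add [zsjuj,snr,qaf] -> 10 lines: qog tfhqz ntc zsjuj snr qaf lkvnp hedw exby kixgv
Hunk 2: at line 7 remove [hedw] add [fty] -> 10 lines: qog tfhqz ntc zsjuj snr qaf lkvnp fty exby kixgv
Hunk 3: at line 4 remove [qaf,lkvnp] add [loxa,vkyfd,rlgg] -> 11 lines: qog tfhqz ntc zsjuj snr loxa vkyfd rlgg fty exby kixgv
Hunk 4: at line 4 remove [loxa] add [kcj,razlv,nbi] -> 13 lines: qog tfhqz ntc zsjuj snr kcj razlv nbi vkyfd rlgg fty exby kixgv
Hunk 5: at line 9 remove [rlgg] add [ogzwe,pmp,ath] -> 15 lines: qog tfhqz ntc zsjuj snr kcj razlv nbi vkyfd ogzwe pmp ath fty exby kixgv
Final line 3: ntc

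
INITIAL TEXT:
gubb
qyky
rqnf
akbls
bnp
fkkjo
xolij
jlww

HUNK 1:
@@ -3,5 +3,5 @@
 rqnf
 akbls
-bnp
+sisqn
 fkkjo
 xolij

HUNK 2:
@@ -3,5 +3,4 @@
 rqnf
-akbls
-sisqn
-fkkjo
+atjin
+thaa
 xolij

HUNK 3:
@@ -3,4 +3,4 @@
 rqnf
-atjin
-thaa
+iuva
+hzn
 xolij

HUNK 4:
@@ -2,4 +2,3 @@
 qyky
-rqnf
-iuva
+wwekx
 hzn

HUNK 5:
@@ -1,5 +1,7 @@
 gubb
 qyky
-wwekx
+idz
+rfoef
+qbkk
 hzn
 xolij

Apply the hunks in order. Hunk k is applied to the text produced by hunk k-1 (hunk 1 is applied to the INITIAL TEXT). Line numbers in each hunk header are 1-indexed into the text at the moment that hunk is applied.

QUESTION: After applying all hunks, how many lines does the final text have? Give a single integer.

Hunk 1: at line 3 remove [bnp] add [sisqn] -> 8 lines: gubb qyky rqnf akbls sisqn fkkjo xolij jlww
Hunk 2: at line 3 remove [akbls,sisqn,fkkjo] add [atjin,thaa] -> 7 lines: gubb qyky rqnf atjin thaa xolij jlww
Hunk 3: at line 3 remove [atjin,thaa] add [iuva,hzn] -> 7 lines: gubb qyky rqnf iuva hzn xolij jlww
Hunk 4: at line 2 remove [rqnf,iuva] add [wwekx] -> 6 lines: gubb qyky wwekx hzn xolij jlww
Hunk 5: at line 1 remove [wwekx] add [idz,rfoef,qbkk] -> 8 lines: gubb qyky idz rfoef qbkk hzn xolij jlww
Final line count: 8

Answer: 8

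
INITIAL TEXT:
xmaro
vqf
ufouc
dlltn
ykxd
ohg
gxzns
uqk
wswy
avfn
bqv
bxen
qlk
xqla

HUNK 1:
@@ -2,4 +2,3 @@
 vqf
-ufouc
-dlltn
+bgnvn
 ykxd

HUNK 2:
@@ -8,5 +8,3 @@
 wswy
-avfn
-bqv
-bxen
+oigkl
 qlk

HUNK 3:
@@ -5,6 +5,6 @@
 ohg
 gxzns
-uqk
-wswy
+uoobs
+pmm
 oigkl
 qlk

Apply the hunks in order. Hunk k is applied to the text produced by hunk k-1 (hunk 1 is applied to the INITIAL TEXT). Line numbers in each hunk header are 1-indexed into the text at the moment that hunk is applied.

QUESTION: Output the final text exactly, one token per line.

Hunk 1: at line 2 remove [ufouc,dlltn] add [bgnvn] -> 13 lines: xmaro vqf bgnvn ykxd ohg gxzns uqk wswy avfn bqv bxen qlk xqla
Hunk 2: at line 8 remove [avfn,bqv,bxen] add [oigkl] -> 11 lines: xmaro vqf bgnvn ykxd ohg gxzns uqk wswy oigkl qlk xqla
Hunk 3: at line 5 remove [uqk,wswy] add [uoobs,pmm] -> 11 lines: xmaro vqf bgnvn ykxd ohg gxzns uoobs pmm oigkl qlk xqla

Answer: xmaro
vqf
bgnvn
ykxd
ohg
gxzns
uoobs
pmm
oigkl
qlk
xqla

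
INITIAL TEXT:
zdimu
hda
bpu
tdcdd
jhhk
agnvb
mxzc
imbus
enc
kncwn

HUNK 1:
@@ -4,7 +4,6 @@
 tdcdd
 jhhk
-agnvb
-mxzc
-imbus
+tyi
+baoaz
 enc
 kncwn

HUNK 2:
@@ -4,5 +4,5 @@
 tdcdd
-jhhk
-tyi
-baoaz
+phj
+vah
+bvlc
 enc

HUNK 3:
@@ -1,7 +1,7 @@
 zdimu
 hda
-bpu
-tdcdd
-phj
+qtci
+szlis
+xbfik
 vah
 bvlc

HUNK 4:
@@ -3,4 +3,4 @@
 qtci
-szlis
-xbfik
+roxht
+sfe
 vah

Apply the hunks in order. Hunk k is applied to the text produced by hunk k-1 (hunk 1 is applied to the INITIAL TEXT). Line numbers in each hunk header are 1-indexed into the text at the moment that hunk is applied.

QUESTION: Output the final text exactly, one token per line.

Hunk 1: at line 4 remove [agnvb,mxzc,imbus] add [tyi,baoaz] -> 9 lines: zdimu hda bpu tdcdd jhhk tyi baoaz enc kncwn
Hunk 2: at line 4 remove [jhhk,tyi,baoaz] add [phj,vah,bvlc] -> 9 lines: zdimu hda bpu tdcdd phj vah bvlc enc kncwn
Hunk 3: at line 1 remove [bpu,tdcdd,phj] add [qtci,szlis,xbfik] -> 9 lines: zdimu hda qtci szlis xbfik vah bvlc enc kncwn
Hunk 4: at line 3 remove [szlis,xbfik] add [roxht,sfe] -> 9 lines: zdimu hda qtci roxht sfe vah bvlc enc kncwn

Answer: zdimu
hda
qtci
roxht
sfe
vah
bvlc
enc
kncwn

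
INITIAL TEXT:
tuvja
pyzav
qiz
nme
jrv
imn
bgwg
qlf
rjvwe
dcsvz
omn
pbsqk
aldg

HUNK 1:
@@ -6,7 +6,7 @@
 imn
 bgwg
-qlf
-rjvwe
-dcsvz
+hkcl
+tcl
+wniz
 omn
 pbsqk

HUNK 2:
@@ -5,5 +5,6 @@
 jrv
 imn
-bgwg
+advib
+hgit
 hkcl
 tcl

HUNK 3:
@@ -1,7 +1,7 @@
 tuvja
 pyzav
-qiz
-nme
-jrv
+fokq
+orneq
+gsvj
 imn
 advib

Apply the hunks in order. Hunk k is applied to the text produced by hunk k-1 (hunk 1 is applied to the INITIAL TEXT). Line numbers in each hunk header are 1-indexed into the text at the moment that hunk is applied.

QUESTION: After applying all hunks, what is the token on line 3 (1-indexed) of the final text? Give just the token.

Hunk 1: at line 6 remove [qlf,rjvwe,dcsvz] add [hkcl,tcl,wniz] -> 13 lines: tuvja pyzav qiz nme jrv imn bgwg hkcl tcl wniz omn pbsqk aldg
Hunk 2: at line 5 remove [bgwg] add [advib,hgit] -> 14 lines: tuvja pyzav qiz nme jrv imn advib hgit hkcl tcl wniz omn pbsqk aldg
Hunk 3: at line 1 remove [qiz,nme,jrv] add [fokq,orneq,gsvj] -> 14 lines: tuvja pyzav fokq orneq gsvj imn advib hgit hkcl tcl wniz omn pbsqk aldg
Final line 3: fokq

Answer: fokq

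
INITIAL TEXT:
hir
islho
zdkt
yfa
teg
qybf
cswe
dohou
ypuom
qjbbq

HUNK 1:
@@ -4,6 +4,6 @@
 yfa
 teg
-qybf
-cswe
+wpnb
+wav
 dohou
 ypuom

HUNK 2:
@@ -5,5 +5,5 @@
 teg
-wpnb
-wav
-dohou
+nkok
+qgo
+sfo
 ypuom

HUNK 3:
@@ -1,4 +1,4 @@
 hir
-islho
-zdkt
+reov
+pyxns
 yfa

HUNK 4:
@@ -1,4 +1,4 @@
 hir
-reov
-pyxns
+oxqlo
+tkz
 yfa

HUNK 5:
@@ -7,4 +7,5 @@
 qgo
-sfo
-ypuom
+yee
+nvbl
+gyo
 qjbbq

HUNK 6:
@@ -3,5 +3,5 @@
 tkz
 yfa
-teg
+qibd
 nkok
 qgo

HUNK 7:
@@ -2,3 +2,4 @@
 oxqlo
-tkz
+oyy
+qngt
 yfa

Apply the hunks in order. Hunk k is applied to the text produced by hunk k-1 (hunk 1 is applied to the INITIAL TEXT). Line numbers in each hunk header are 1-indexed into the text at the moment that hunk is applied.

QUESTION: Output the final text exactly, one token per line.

Hunk 1: at line 4 remove [qybf,cswe] add [wpnb,wav] -> 10 lines: hir islho zdkt yfa teg wpnb wav dohou ypuom qjbbq
Hunk 2: at line 5 remove [wpnb,wav,dohou] add [nkok,qgo,sfo] -> 10 lines: hir islho zdkt yfa teg nkok qgo sfo ypuom qjbbq
Hunk 3: at line 1 remove [islho,zdkt] add [reov,pyxns] -> 10 lines: hir reov pyxns yfa teg nkok qgo sfo ypuom qjbbq
Hunk 4: at line 1 remove [reov,pyxns] add [oxqlo,tkz] -> 10 lines: hir oxqlo tkz yfa teg nkok qgo sfo ypuom qjbbq
Hunk 5: at line 7 remove [sfo,ypuom] add [yee,nvbl,gyo] -> 11 lines: hir oxqlo tkz yfa teg nkok qgo yee nvbl gyo qjbbq
Hunk 6: at line 3 remove [teg] add [qibd] -> 11 lines: hir oxqlo tkz yfa qibd nkok qgo yee nvbl gyo qjbbq
Hunk 7: at line 2 remove [tkz] add [oyy,qngt] -> 12 lines: hir oxqlo oyy qngt yfa qibd nkok qgo yee nvbl gyo qjbbq

Answer: hir
oxqlo
oyy
qngt
yfa
qibd
nkok
qgo
yee
nvbl
gyo
qjbbq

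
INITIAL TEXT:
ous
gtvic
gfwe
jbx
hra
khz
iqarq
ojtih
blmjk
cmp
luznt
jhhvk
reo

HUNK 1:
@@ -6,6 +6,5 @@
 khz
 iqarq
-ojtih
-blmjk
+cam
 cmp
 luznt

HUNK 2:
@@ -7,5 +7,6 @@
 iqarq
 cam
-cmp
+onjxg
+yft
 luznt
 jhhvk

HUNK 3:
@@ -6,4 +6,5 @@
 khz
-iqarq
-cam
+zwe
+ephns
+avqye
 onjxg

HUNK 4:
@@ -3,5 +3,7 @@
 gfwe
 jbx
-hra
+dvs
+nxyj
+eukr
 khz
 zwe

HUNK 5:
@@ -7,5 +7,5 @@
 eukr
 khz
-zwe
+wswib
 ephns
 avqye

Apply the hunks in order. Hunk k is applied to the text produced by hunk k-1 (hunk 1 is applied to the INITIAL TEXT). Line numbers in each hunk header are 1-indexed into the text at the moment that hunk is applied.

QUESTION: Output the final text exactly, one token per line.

Answer: ous
gtvic
gfwe
jbx
dvs
nxyj
eukr
khz
wswib
ephns
avqye
onjxg
yft
luznt
jhhvk
reo

Derivation:
Hunk 1: at line 6 remove [ojtih,blmjk] add [cam] -> 12 lines: ous gtvic gfwe jbx hra khz iqarq cam cmp luznt jhhvk reo
Hunk 2: at line 7 remove [cmp] add [onjxg,yft] -> 13 lines: ous gtvic gfwe jbx hra khz iqarq cam onjxg yft luznt jhhvk reo
Hunk 3: at line 6 remove [iqarq,cam] add [zwe,ephns,avqye] -> 14 lines: ous gtvic gfwe jbx hra khz zwe ephns avqye onjxg yft luznt jhhvk reo
Hunk 4: at line 3 remove [hra] add [dvs,nxyj,eukr] -> 16 lines: ous gtvic gfwe jbx dvs nxyj eukr khz zwe ephns avqye onjxg yft luznt jhhvk reo
Hunk 5: at line 7 remove [zwe] add [wswib] -> 16 lines: ous gtvic gfwe jbx dvs nxyj eukr khz wswib ephns avqye onjxg yft luznt jhhvk reo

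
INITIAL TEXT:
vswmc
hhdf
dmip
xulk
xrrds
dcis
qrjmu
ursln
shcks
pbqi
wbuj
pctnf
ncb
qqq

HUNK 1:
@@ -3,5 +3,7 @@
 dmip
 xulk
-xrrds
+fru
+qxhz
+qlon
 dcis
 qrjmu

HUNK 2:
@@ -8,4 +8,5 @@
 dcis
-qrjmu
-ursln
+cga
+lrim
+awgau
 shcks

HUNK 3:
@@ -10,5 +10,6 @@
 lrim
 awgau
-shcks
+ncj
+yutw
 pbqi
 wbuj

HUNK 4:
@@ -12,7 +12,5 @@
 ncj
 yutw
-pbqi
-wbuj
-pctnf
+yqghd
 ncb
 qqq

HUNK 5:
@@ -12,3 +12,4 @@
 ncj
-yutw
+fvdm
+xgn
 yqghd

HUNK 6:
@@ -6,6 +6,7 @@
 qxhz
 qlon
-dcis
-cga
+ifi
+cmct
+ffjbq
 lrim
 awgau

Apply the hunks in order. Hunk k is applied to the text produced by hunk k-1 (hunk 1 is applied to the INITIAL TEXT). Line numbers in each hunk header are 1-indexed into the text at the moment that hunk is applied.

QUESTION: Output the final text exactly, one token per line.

Hunk 1: at line 3 remove [xrrds] add [fru,qxhz,qlon] -> 16 lines: vswmc hhdf dmip xulk fru qxhz qlon dcis qrjmu ursln shcks pbqi wbuj pctnf ncb qqq
Hunk 2: at line 8 remove [qrjmu,ursln] add [cga,lrim,awgau] -> 17 lines: vswmc hhdf dmip xulk fru qxhz qlon dcis cga lrim awgau shcks pbqi wbuj pctnf ncb qqq
Hunk 3: at line 10 remove [shcks] add [ncj,yutw] -> 18 lines: vswmc hhdf dmip xulk fru qxhz qlon dcis cga lrim awgau ncj yutw pbqi wbuj pctnf ncb qqq
Hunk 4: at line 12 remove [pbqi,wbuj,pctnf] add [yqghd] -> 16 lines: vswmc hhdf dmip xulk fru qxhz qlon dcis cga lrim awgau ncj yutw yqghd ncb qqq
Hunk 5: at line 12 remove [yutw] add [fvdm,xgn] -> 17 lines: vswmc hhdf dmip xulk fru qxhz qlon dcis cga lrim awgau ncj fvdm xgn yqghd ncb qqq
Hunk 6: at line 6 remove [dcis,cga] add [ifi,cmct,ffjbq] -> 18 lines: vswmc hhdf dmip xulk fru qxhz qlon ifi cmct ffjbq lrim awgau ncj fvdm xgn yqghd ncb qqq

Answer: vswmc
hhdf
dmip
xulk
fru
qxhz
qlon
ifi
cmct
ffjbq
lrim
awgau
ncj
fvdm
xgn
yqghd
ncb
qqq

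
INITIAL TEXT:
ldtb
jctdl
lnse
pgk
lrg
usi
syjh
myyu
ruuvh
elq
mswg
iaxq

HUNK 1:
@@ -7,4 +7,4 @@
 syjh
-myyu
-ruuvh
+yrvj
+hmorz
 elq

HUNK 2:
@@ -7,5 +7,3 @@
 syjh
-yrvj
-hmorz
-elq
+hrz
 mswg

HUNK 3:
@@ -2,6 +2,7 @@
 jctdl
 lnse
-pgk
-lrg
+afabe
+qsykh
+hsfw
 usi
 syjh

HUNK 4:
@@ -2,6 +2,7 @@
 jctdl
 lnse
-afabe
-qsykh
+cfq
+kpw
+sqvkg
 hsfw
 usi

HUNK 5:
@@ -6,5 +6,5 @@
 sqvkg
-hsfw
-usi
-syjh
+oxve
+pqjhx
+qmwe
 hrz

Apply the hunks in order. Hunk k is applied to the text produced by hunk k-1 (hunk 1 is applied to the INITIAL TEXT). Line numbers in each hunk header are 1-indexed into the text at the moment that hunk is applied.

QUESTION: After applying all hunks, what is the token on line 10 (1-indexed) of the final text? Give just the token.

Answer: hrz

Derivation:
Hunk 1: at line 7 remove [myyu,ruuvh] add [yrvj,hmorz] -> 12 lines: ldtb jctdl lnse pgk lrg usi syjh yrvj hmorz elq mswg iaxq
Hunk 2: at line 7 remove [yrvj,hmorz,elq] add [hrz] -> 10 lines: ldtb jctdl lnse pgk lrg usi syjh hrz mswg iaxq
Hunk 3: at line 2 remove [pgk,lrg] add [afabe,qsykh,hsfw] -> 11 lines: ldtb jctdl lnse afabe qsykh hsfw usi syjh hrz mswg iaxq
Hunk 4: at line 2 remove [afabe,qsykh] add [cfq,kpw,sqvkg] -> 12 lines: ldtb jctdl lnse cfq kpw sqvkg hsfw usi syjh hrz mswg iaxq
Hunk 5: at line 6 remove [hsfw,usi,syjh] add [oxve,pqjhx,qmwe] -> 12 lines: ldtb jctdl lnse cfq kpw sqvkg oxve pqjhx qmwe hrz mswg iaxq
Final line 10: hrz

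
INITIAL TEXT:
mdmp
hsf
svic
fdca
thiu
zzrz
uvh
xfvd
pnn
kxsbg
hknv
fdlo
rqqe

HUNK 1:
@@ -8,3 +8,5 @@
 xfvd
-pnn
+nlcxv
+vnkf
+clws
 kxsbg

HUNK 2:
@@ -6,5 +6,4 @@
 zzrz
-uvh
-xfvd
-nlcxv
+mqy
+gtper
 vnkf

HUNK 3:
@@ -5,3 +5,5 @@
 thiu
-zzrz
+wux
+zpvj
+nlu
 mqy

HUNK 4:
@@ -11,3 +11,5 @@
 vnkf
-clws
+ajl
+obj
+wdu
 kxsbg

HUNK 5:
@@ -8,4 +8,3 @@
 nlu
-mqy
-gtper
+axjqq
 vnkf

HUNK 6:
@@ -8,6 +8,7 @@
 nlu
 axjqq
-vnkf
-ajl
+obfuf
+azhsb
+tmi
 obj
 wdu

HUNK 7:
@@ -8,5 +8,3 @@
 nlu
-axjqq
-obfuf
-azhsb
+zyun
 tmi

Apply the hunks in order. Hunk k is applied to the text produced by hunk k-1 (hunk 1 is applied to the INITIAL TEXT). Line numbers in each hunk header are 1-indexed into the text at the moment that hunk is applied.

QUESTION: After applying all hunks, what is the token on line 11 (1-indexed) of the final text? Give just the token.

Answer: obj

Derivation:
Hunk 1: at line 8 remove [pnn] add [nlcxv,vnkf,clws] -> 15 lines: mdmp hsf svic fdca thiu zzrz uvh xfvd nlcxv vnkf clws kxsbg hknv fdlo rqqe
Hunk 2: at line 6 remove [uvh,xfvd,nlcxv] add [mqy,gtper] -> 14 lines: mdmp hsf svic fdca thiu zzrz mqy gtper vnkf clws kxsbg hknv fdlo rqqe
Hunk 3: at line 5 remove [zzrz] add [wux,zpvj,nlu] -> 16 lines: mdmp hsf svic fdca thiu wux zpvj nlu mqy gtper vnkf clws kxsbg hknv fdlo rqqe
Hunk 4: at line 11 remove [clws] add [ajl,obj,wdu] -> 18 lines: mdmp hsf svic fdca thiu wux zpvj nlu mqy gtper vnkf ajl obj wdu kxsbg hknv fdlo rqqe
Hunk 5: at line 8 remove [mqy,gtper] add [axjqq] -> 17 lines: mdmp hsf svic fdca thiu wux zpvj nlu axjqq vnkf ajl obj wdu kxsbg hknv fdlo rqqe
Hunk 6: at line 8 remove [vnkf,ajl] add [obfuf,azhsb,tmi] -> 18 lines: mdmp hsf svic fdca thiu wux zpvj nlu axjqq obfuf azhsb tmi obj wdu kxsbg hknv fdlo rqqe
Hunk 7: at line 8 remove [axjqq,obfuf,azhsb] add [zyun] -> 16 lines: mdmp hsf svic fdca thiu wux zpvj nlu zyun tmi obj wdu kxsbg hknv fdlo rqqe
Final line 11: obj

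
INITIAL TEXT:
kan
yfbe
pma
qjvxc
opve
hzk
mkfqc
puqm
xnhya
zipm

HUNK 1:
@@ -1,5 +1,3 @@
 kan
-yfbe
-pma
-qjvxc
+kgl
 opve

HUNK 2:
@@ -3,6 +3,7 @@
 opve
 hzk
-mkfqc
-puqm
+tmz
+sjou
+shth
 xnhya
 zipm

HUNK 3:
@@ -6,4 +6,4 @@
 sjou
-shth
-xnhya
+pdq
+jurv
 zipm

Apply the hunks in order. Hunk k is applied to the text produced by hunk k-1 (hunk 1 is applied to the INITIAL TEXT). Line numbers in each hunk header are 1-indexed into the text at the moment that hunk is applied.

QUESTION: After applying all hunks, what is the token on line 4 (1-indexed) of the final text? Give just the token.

Answer: hzk

Derivation:
Hunk 1: at line 1 remove [yfbe,pma,qjvxc] add [kgl] -> 8 lines: kan kgl opve hzk mkfqc puqm xnhya zipm
Hunk 2: at line 3 remove [mkfqc,puqm] add [tmz,sjou,shth] -> 9 lines: kan kgl opve hzk tmz sjou shth xnhya zipm
Hunk 3: at line 6 remove [shth,xnhya] add [pdq,jurv] -> 9 lines: kan kgl opve hzk tmz sjou pdq jurv zipm
Final line 4: hzk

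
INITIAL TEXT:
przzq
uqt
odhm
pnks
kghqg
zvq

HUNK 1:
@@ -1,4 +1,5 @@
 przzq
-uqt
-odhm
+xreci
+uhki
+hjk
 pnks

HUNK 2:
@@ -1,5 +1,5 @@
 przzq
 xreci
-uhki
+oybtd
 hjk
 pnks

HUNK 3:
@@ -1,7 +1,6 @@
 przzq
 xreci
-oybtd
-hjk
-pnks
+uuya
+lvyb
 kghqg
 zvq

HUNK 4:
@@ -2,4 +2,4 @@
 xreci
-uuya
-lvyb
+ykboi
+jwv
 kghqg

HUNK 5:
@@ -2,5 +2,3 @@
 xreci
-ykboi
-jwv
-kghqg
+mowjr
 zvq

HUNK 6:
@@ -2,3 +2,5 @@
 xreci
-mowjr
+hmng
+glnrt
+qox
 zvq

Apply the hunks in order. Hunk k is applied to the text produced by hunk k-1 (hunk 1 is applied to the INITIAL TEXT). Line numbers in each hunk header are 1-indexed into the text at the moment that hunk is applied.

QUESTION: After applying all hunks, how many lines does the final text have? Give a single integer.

Answer: 6

Derivation:
Hunk 1: at line 1 remove [uqt,odhm] add [xreci,uhki,hjk] -> 7 lines: przzq xreci uhki hjk pnks kghqg zvq
Hunk 2: at line 1 remove [uhki] add [oybtd] -> 7 lines: przzq xreci oybtd hjk pnks kghqg zvq
Hunk 3: at line 1 remove [oybtd,hjk,pnks] add [uuya,lvyb] -> 6 lines: przzq xreci uuya lvyb kghqg zvq
Hunk 4: at line 2 remove [uuya,lvyb] add [ykboi,jwv] -> 6 lines: przzq xreci ykboi jwv kghqg zvq
Hunk 5: at line 2 remove [ykboi,jwv,kghqg] add [mowjr] -> 4 lines: przzq xreci mowjr zvq
Hunk 6: at line 2 remove [mowjr] add [hmng,glnrt,qox] -> 6 lines: przzq xreci hmng glnrt qox zvq
Final line count: 6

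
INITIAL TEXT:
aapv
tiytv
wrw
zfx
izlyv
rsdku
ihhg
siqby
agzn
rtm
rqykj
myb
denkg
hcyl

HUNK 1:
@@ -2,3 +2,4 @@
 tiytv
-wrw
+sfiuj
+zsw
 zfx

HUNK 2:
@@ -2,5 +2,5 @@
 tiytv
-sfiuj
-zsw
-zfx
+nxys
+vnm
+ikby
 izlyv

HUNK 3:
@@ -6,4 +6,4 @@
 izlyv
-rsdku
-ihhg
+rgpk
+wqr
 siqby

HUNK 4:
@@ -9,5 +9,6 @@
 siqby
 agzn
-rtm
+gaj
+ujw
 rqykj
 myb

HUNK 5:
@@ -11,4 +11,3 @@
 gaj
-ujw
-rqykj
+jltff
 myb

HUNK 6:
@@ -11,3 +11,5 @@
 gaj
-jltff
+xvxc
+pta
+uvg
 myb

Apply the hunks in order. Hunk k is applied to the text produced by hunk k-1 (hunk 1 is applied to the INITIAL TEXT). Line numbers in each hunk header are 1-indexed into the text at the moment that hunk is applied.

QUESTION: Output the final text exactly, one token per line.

Hunk 1: at line 2 remove [wrw] add [sfiuj,zsw] -> 15 lines: aapv tiytv sfiuj zsw zfx izlyv rsdku ihhg siqby agzn rtm rqykj myb denkg hcyl
Hunk 2: at line 2 remove [sfiuj,zsw,zfx] add [nxys,vnm,ikby] -> 15 lines: aapv tiytv nxys vnm ikby izlyv rsdku ihhg siqby agzn rtm rqykj myb denkg hcyl
Hunk 3: at line 6 remove [rsdku,ihhg] add [rgpk,wqr] -> 15 lines: aapv tiytv nxys vnm ikby izlyv rgpk wqr siqby agzn rtm rqykj myb denkg hcyl
Hunk 4: at line 9 remove [rtm] add [gaj,ujw] -> 16 lines: aapv tiytv nxys vnm ikby izlyv rgpk wqr siqby agzn gaj ujw rqykj myb denkg hcyl
Hunk 5: at line 11 remove [ujw,rqykj] add [jltff] -> 15 lines: aapv tiytv nxys vnm ikby izlyv rgpk wqr siqby agzn gaj jltff myb denkg hcyl
Hunk 6: at line 11 remove [jltff] add [xvxc,pta,uvg] -> 17 lines: aapv tiytv nxys vnm ikby izlyv rgpk wqr siqby agzn gaj xvxc pta uvg myb denkg hcyl

Answer: aapv
tiytv
nxys
vnm
ikby
izlyv
rgpk
wqr
siqby
agzn
gaj
xvxc
pta
uvg
myb
denkg
hcyl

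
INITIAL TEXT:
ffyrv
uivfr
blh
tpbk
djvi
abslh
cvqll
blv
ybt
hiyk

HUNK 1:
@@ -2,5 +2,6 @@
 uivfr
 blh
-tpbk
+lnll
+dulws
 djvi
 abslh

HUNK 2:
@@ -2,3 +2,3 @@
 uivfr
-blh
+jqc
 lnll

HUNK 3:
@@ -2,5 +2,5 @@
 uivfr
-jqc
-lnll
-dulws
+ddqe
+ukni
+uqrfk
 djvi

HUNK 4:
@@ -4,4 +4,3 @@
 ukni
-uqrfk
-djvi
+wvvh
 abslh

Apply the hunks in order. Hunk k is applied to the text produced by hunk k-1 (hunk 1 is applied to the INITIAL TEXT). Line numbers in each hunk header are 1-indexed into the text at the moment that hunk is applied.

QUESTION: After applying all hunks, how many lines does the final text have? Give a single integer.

Answer: 10

Derivation:
Hunk 1: at line 2 remove [tpbk] add [lnll,dulws] -> 11 lines: ffyrv uivfr blh lnll dulws djvi abslh cvqll blv ybt hiyk
Hunk 2: at line 2 remove [blh] add [jqc] -> 11 lines: ffyrv uivfr jqc lnll dulws djvi abslh cvqll blv ybt hiyk
Hunk 3: at line 2 remove [jqc,lnll,dulws] add [ddqe,ukni,uqrfk] -> 11 lines: ffyrv uivfr ddqe ukni uqrfk djvi abslh cvqll blv ybt hiyk
Hunk 4: at line 4 remove [uqrfk,djvi] add [wvvh] -> 10 lines: ffyrv uivfr ddqe ukni wvvh abslh cvqll blv ybt hiyk
Final line count: 10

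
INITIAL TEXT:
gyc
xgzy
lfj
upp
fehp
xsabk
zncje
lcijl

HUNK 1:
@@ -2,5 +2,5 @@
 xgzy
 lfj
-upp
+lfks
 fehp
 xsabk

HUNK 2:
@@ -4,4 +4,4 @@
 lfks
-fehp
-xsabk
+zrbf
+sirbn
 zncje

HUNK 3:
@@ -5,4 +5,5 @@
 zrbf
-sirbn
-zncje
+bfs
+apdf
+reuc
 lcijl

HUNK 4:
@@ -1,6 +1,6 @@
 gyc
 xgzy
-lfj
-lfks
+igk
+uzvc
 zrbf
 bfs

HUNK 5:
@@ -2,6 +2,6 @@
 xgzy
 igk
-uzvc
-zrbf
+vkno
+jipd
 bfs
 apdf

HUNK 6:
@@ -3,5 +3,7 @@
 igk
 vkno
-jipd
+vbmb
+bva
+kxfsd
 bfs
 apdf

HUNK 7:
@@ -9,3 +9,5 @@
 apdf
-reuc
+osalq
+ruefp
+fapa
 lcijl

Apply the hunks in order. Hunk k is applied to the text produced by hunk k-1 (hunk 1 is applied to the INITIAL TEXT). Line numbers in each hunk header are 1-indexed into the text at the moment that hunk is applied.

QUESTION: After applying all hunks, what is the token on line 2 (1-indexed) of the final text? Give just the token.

Answer: xgzy

Derivation:
Hunk 1: at line 2 remove [upp] add [lfks] -> 8 lines: gyc xgzy lfj lfks fehp xsabk zncje lcijl
Hunk 2: at line 4 remove [fehp,xsabk] add [zrbf,sirbn] -> 8 lines: gyc xgzy lfj lfks zrbf sirbn zncje lcijl
Hunk 3: at line 5 remove [sirbn,zncje] add [bfs,apdf,reuc] -> 9 lines: gyc xgzy lfj lfks zrbf bfs apdf reuc lcijl
Hunk 4: at line 1 remove [lfj,lfks] add [igk,uzvc] -> 9 lines: gyc xgzy igk uzvc zrbf bfs apdf reuc lcijl
Hunk 5: at line 2 remove [uzvc,zrbf] add [vkno,jipd] -> 9 lines: gyc xgzy igk vkno jipd bfs apdf reuc lcijl
Hunk 6: at line 3 remove [jipd] add [vbmb,bva,kxfsd] -> 11 lines: gyc xgzy igk vkno vbmb bva kxfsd bfs apdf reuc lcijl
Hunk 7: at line 9 remove [reuc] add [osalq,ruefp,fapa] -> 13 lines: gyc xgzy igk vkno vbmb bva kxfsd bfs apdf osalq ruefp fapa lcijl
Final line 2: xgzy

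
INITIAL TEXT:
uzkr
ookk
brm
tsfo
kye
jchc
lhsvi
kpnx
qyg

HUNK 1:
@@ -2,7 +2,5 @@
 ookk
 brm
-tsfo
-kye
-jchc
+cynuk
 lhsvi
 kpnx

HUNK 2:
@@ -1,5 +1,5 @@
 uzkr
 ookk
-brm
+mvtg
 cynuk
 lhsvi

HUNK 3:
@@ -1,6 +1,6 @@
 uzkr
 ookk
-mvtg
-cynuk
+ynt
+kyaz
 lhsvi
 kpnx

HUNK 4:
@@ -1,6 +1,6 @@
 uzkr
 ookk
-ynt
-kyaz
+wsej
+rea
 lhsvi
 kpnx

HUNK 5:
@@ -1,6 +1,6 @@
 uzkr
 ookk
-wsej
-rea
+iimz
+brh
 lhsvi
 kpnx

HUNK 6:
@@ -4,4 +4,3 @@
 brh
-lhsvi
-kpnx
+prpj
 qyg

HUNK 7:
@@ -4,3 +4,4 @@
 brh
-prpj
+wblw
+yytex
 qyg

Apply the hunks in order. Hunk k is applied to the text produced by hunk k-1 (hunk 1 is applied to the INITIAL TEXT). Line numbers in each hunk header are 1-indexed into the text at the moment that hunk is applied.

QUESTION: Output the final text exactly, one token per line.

Answer: uzkr
ookk
iimz
brh
wblw
yytex
qyg

Derivation:
Hunk 1: at line 2 remove [tsfo,kye,jchc] add [cynuk] -> 7 lines: uzkr ookk brm cynuk lhsvi kpnx qyg
Hunk 2: at line 1 remove [brm] add [mvtg] -> 7 lines: uzkr ookk mvtg cynuk lhsvi kpnx qyg
Hunk 3: at line 1 remove [mvtg,cynuk] add [ynt,kyaz] -> 7 lines: uzkr ookk ynt kyaz lhsvi kpnx qyg
Hunk 4: at line 1 remove [ynt,kyaz] add [wsej,rea] -> 7 lines: uzkr ookk wsej rea lhsvi kpnx qyg
Hunk 5: at line 1 remove [wsej,rea] add [iimz,brh] -> 7 lines: uzkr ookk iimz brh lhsvi kpnx qyg
Hunk 6: at line 4 remove [lhsvi,kpnx] add [prpj] -> 6 lines: uzkr ookk iimz brh prpj qyg
Hunk 7: at line 4 remove [prpj] add [wblw,yytex] -> 7 lines: uzkr ookk iimz brh wblw yytex qyg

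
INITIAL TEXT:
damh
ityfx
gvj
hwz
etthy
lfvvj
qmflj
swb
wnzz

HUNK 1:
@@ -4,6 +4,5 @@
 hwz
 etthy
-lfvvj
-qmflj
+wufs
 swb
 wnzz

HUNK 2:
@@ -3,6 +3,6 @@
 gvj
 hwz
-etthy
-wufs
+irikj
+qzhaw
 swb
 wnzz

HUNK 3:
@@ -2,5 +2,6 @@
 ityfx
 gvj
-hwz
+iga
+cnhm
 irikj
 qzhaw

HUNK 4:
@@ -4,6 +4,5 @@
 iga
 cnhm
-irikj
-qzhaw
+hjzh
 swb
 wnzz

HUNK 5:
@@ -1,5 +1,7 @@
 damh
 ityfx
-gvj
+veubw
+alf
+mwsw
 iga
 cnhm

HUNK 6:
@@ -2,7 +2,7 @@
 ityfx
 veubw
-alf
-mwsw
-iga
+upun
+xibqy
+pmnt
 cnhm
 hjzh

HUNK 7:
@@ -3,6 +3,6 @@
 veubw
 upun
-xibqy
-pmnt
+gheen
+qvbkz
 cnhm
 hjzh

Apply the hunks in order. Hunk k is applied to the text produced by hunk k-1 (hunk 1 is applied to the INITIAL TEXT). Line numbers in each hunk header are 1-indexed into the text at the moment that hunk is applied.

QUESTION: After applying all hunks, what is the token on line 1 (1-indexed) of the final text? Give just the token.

Answer: damh

Derivation:
Hunk 1: at line 4 remove [lfvvj,qmflj] add [wufs] -> 8 lines: damh ityfx gvj hwz etthy wufs swb wnzz
Hunk 2: at line 3 remove [etthy,wufs] add [irikj,qzhaw] -> 8 lines: damh ityfx gvj hwz irikj qzhaw swb wnzz
Hunk 3: at line 2 remove [hwz] add [iga,cnhm] -> 9 lines: damh ityfx gvj iga cnhm irikj qzhaw swb wnzz
Hunk 4: at line 4 remove [irikj,qzhaw] add [hjzh] -> 8 lines: damh ityfx gvj iga cnhm hjzh swb wnzz
Hunk 5: at line 1 remove [gvj] add [veubw,alf,mwsw] -> 10 lines: damh ityfx veubw alf mwsw iga cnhm hjzh swb wnzz
Hunk 6: at line 2 remove [alf,mwsw,iga] add [upun,xibqy,pmnt] -> 10 lines: damh ityfx veubw upun xibqy pmnt cnhm hjzh swb wnzz
Hunk 7: at line 3 remove [xibqy,pmnt] add [gheen,qvbkz] -> 10 lines: damh ityfx veubw upun gheen qvbkz cnhm hjzh swb wnzz
Final line 1: damh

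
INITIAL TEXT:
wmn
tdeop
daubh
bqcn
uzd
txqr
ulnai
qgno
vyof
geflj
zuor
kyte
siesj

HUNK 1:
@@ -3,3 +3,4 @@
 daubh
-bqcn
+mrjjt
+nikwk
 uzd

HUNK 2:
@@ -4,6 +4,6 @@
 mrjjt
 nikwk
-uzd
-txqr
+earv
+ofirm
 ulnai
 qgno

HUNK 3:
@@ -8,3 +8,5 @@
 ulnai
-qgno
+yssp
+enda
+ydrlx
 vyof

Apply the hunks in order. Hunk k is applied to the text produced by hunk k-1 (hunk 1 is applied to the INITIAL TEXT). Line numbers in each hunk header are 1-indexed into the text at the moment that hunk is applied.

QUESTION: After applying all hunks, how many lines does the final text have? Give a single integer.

Hunk 1: at line 3 remove [bqcn] add [mrjjt,nikwk] -> 14 lines: wmn tdeop daubh mrjjt nikwk uzd txqr ulnai qgno vyof geflj zuor kyte siesj
Hunk 2: at line 4 remove [uzd,txqr] add [earv,ofirm] -> 14 lines: wmn tdeop daubh mrjjt nikwk earv ofirm ulnai qgno vyof geflj zuor kyte siesj
Hunk 3: at line 8 remove [qgno] add [yssp,enda,ydrlx] -> 16 lines: wmn tdeop daubh mrjjt nikwk earv ofirm ulnai yssp enda ydrlx vyof geflj zuor kyte siesj
Final line count: 16

Answer: 16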